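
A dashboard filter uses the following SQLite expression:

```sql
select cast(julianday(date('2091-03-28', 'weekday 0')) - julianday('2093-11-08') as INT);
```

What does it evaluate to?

-952

`weekday 0` advances to the next Sunday; 2091-03-28 is a Wednesday, so it moves forward to 2091-04-01.
29 days remain in April 2091 after the 1st (30 − 1).
Full months from May 2091 through October 2093 contribute their day counts.
Then 8 days into November 2093.
Total: 29 + 31 + 30 + 31 + 31 + 30 + 31 + 30 + 31 + 31 + 29 + 31 + 30 + 31 + 30 + 31 + 31 + 30 + 31 + 30 + 31 + 31 + 28 + 31 + 30 + 31 + 30 + 31 + 31 + 30 + 31 + 8 = 952.
The subtraction is earlier − later, so the result is −952 → -952.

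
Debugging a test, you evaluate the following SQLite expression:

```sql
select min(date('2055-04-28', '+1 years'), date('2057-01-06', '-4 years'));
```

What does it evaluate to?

date('2055-04-28', '+1 years') → 2056-04-28.
date('2057-01-06', '-4 years') → 2053-01-06.
Earlier of the two is 2053-01-06.

2053-01-06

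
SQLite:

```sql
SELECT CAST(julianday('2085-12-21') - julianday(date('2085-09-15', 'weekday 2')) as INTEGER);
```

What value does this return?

94

`weekday 2` advances to the next Tuesday; 2085-09-15 is a Saturday, so it moves forward to 2085-09-18.
12 days remain in September 2085 after the 18th (30 − 18).
October 2085: 31 days.
November 2085: 30 days.
Then 21 days into December 2085.
Total: 12 + 31 + 30 + 21 = 94.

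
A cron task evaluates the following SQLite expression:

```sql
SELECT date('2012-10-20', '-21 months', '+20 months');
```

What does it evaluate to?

2012-09-20

Adding -21 months to 2012-10-20 gives 2011-01-20.
Adding +20 months to 2011-01-20 gives 2012-09-20.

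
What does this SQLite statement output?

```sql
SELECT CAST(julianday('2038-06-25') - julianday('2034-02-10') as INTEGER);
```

18 days remain in February 2034 after the 10th (28 − 10).
Full months from March 2034 through May 2038 contribute their day counts.
Then 25 days into June 2038.
Total: 18 + 31 + 30 + 31 + 30 + 31 + 31 + 30 + 31 + 30 + 31 + 31 + 28 + 31 + 30 + 31 + 30 + 31 + 31 + 30 + 31 + 30 + 31 + 31 + 29 + 31 + 30 + 31 + 30 + 31 + 31 + 30 + 31 + 30 + 31 + 31 + 28 + 31 + 30 + 31 + 30 + 31 + 31 + 30 + 31 + 30 + 31 + 31 + 28 + 31 + 30 + 31 + 25 = 1596.

1596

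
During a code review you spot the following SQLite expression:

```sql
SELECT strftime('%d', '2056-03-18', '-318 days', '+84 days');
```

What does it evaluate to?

28

First apply '-318 days', '+84 days': 2056-03-18 → 2055-07-28.
`%d` extracts the 2-digit day of month: 28.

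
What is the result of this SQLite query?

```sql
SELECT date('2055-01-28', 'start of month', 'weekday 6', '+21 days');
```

2055-01-23

`start of month` rewinds 2055-01-28 to 2055-01-01.
`weekday 6` advances to the next Saturday; 2055-01-01 is a Friday, so it moves forward to 2055-01-02.
Advancing 21 more days within January lands on 2055-01-23.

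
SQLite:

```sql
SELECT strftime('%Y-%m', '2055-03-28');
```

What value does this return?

`%Y-%m` extracts the year-month: 2055-03.

2055-03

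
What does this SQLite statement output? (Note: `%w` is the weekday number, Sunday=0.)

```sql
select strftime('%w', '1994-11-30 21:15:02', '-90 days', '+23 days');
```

First apply '-90 days', '+23 days': 1994-11-30 21:15:02 → 1994-09-24 21:15:02.
1994-09-24 is a Saturday; with Sunday=0 that is 6.

6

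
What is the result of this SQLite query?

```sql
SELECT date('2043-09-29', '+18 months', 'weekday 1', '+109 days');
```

2045-07-21

Adding +18 months to 2043-09-29 gives 2045-03-29.
`weekday 1` advances to the next Monday; 2045-03-29 is a Wednesday, so it moves forward to 2045-04-03.
Applying '+109 days' to 2045-04-03: counting 109 days forward gives 2045-07-21.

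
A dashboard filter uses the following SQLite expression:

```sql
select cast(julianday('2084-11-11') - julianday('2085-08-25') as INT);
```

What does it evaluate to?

-287

19 days remain in November 2084 after the 11th (30 − 11).
Full months from December 2084 through July 2085 contribute their day counts.
Then 25 days into August 2085.
Total: 19 + 31 + 31 + 28 + 31 + 30 + 31 + 30 + 31 + 25 = 287.
The subtraction is earlier − later, so the result is −287 → -287.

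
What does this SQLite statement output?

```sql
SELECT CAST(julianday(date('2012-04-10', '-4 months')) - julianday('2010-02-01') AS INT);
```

677

Adding -4 months to 2012-04-10 gives 2011-12-10.
27 days remain in February 2010 after the 1st (28 − 1).
Full months from March 2010 through November 2011 contribute their day counts.
Then 10 days into December 2011.
Total: 27 + 31 + 30 + 31 + 30 + 31 + 31 + 30 + 31 + 30 + 31 + 31 + 28 + 31 + 30 + 31 + 30 + 31 + 31 + 30 + 31 + 30 + 10 = 677.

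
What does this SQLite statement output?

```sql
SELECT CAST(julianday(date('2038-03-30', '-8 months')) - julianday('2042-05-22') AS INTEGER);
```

Adding -8 months to 2038-03-30 gives 2037-07-30.
1 day remains in July 2037 after the 30th (31 − 30).
Full months from August 2037 through April 2042 contribute their day counts.
Then 22 days into May 2042.
Total: 1 + 31 + 30 + 31 + 30 + 31 + 31 + 28 + 31 + 30 + 31 + 30 + 31 + 31 + 30 + 31 + 30 + 31 + 31 + 28 + 31 + 30 + 31 + 30 + 31 + 31 + 30 + 31 + 30 + 31 + 31 + 29 + 31 + 30 + 31 + 30 + 31 + 31 + 30 + 31 + 30 + 31 + 31 + 28 + 31 + 30 + 31 + 30 + 31 + 31 + 30 + 31 + 30 + 31 + 31 + 28 + 31 + 30 + 22 = 1757.
The subtraction is earlier − later, so the result is −1757 → -1757.

-1757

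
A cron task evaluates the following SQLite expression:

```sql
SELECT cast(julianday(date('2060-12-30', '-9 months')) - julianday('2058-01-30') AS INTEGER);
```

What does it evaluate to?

790

Adding -9 months to 2060-12-30 gives 2060-03-30.
1 day remains in January 2058 after the 30th (31 − 30).
Full months from February 2058 through February 2060 contribute their day counts.
Then 30 days into March 2060.
Total: 1 + 28 + 31 + 30 + 31 + 30 + 31 + 31 + 30 + 31 + 30 + 31 + 31 + 28 + 31 + 30 + 31 + 30 + 31 + 31 + 30 + 31 + 30 + 31 + 31 + 29 + 30 = 790.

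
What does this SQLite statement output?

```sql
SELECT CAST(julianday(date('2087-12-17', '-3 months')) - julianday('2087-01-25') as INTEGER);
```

Adding -3 months to 2087-12-17 gives 2087-09-17.
6 days remain in January 2087 after the 25th (31 − 25).
Full months from February 2087 through August 2087 contribute their day counts.
Then 17 days into September 2087.
Total: 6 + 28 + 31 + 30 + 31 + 30 + 31 + 31 + 17 = 235.

235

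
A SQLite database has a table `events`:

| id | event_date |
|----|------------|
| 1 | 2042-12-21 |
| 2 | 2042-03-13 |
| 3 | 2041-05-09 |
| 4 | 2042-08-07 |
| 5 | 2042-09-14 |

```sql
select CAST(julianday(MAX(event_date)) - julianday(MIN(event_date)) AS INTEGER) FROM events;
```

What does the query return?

MIN = 2041-05-09, MAX = 2042-12-21.
22 days remain in May 2041 after the 9th (31 − 9).
Full months from June 2041 through November 2042 contribute their day counts.
Then 21 days into December 2042.
Total: 22 + 30 + 31 + 31 + 30 + 31 + 30 + 31 + 31 + 28 + 31 + 30 + 31 + 30 + 31 + 31 + 30 + 31 + 30 + 21 = 591.

591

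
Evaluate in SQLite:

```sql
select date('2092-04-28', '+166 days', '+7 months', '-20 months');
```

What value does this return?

2091-09-11

Applying '+166 days' to 2092-04-28: counting 166 days forward gives 2092-10-11.
Adding +7 months to 2092-10-11 gives 2093-05-11.
Adding -20 months to 2093-05-11 gives 2091-09-11.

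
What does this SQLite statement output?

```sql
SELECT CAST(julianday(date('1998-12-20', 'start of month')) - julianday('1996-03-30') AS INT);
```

`start of month` rewinds 1998-12-20 to 1998-12-01.
1 day remains in March 1996 after the 30th (31 − 30).
Full months from April 1996 through November 1998 contribute their day counts.
Then 1 day into December 1998.
Total: 1 + 30 + 31 + 30 + 31 + 31 + 30 + 31 + 30 + 31 + 31 + 28 + 31 + 30 + 31 + 30 + 31 + 31 + 30 + 31 + 30 + 31 + 31 + 28 + 31 + 30 + 31 + 30 + 31 + 31 + 30 + 31 + 30 + 1 = 976.

976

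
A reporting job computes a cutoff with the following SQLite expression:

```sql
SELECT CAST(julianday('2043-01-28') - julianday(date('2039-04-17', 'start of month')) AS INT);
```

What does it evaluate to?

`start of month` rewinds 2039-04-17 to 2039-04-01.
29 days remain in April 2039 after the 1st (30 − 1).
Full months from May 2039 through December 2042 contribute their day counts.
Then 28 days into January 2043.
Total: 29 + 31 + 30 + 31 + 31 + 30 + 31 + 30 + 31 + 31 + 29 + 31 + 30 + 31 + 30 + 31 + 31 + 30 + 31 + 30 + 31 + 31 + 28 + 31 + 30 + 31 + 30 + 31 + 31 + 30 + 31 + 30 + 31 + 31 + 28 + 31 + 30 + 31 + 30 + 31 + 31 + 30 + 31 + 30 + 31 + 28 = 1398.

1398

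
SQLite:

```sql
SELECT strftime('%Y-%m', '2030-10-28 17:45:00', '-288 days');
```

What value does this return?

2030-01

First apply '-288 days': 2030-10-28 17:45:00 → 2030-01-13 17:45:00.
`%Y-%m` extracts the year-month: 2030-01.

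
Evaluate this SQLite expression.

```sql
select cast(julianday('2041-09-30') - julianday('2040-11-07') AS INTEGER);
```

23 days remain in November 2040 after the 7th (30 − 7).
Full months from December 2040 through August 2041 contribute their day counts.
Then 30 days into September 2041.
Total: 23 + 31 + 31 + 28 + 31 + 30 + 31 + 30 + 31 + 31 + 30 = 327.

327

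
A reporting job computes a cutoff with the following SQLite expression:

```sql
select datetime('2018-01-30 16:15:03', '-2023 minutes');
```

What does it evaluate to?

2018-01-29 06:32:03

2023 minutes = 33h 43m; -2023 minutes from 2018-01-30 16:15:03 is 2018-01-29 06:32:03 (crosses midnight).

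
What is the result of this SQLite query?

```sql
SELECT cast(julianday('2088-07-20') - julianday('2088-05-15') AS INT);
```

66

16 days remain in May 2088 after the 15th (31 − 15).
June 2088: 30 days.
Then 20 days into July 2088.
Total: 16 + 30 + 20 = 66.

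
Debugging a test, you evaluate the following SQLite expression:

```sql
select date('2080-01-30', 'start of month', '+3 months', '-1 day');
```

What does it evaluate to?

2080-03-31

`start of month` rewinds 2080-01-30 to 2080-01-01.
Adding +3 months to 2080-01-01 gives 2080-04-01.
Going back 1 day from 2080-04-01 reaches 2080-03-31 (last day of March, 31 days).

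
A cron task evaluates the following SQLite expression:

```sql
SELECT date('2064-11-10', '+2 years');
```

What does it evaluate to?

2066-11-10

Adding +2 years to 2064-11-10 gives 2066-11-10.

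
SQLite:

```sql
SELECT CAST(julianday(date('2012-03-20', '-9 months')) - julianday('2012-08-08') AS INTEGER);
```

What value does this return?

Adding -9 months to 2012-03-20 gives 2011-06-20.
10 days remain in June 2011 after the 20th (30 − 20).
Full months from July 2011 through July 2012 contribute their day counts.
Then 8 days into August 2012.
Total: 10 + 31 + 31 + 30 + 31 + 30 + 31 + 31 + 29 + 31 + 30 + 31 + 30 + 31 + 8 = 415.
The subtraction is earlier − later, so the result is −415 → -415.

-415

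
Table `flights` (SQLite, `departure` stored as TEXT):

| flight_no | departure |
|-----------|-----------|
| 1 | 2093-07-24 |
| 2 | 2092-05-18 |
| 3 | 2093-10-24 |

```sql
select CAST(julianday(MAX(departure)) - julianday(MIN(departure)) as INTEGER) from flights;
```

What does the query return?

MIN = 2092-05-18, MAX = 2093-10-24.
13 days remain in May 2092 after the 18th (31 − 18).
Full months from June 2092 through September 2093 contribute their day counts.
Then 24 days into October 2093.
Total: 13 + 30 + 31 + 31 + 30 + 31 + 30 + 31 + 31 + 28 + 31 + 30 + 31 + 30 + 31 + 31 + 30 + 24 = 524.

524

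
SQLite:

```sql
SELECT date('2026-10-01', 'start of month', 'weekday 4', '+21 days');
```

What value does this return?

2026-10-22

`start of month` rewinds 2026-10-01 to 2026-10-01.
`weekday 4` advances to the next Thursday; 2026-10-01 is already a Thursday, so it stays at 2026-10-01.
Advancing 21 more days within October lands on 2026-10-22.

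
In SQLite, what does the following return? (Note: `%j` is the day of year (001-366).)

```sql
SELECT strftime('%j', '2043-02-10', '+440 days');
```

116

First apply '+440 days': 2043-02-10 → 2044-04-25.
Day-of-year for 2044-04-25: days since 2044-01-01 inclusive = 116, zero-padded to 116.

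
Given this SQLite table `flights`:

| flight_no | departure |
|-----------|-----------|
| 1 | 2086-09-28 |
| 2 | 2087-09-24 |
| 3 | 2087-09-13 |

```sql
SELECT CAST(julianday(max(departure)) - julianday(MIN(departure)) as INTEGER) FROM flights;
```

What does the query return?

MIN = 2086-09-28, MAX = 2087-09-24.
2 days remain in September 2086 after the 28th (30 − 28).
Full months from October 2086 through August 2087 contribute their day counts.
Then 24 days into September 2087.
Total: 2 + 31 + 30 + 31 + 31 + 28 + 31 + 30 + 31 + 30 + 31 + 31 + 24 = 361.

361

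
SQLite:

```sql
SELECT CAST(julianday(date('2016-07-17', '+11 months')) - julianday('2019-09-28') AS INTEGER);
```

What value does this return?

Adding +11 months to 2016-07-17 gives 2017-06-17.
13 days remain in June 2017 after the 17th (30 − 17).
Full months from July 2017 through August 2019 contribute their day counts.
Then 28 days into September 2019.
Total: 13 + 31 + 31 + 30 + 31 + 30 + 31 + 31 + 28 + 31 + 30 + 31 + 30 + 31 + 31 + 30 + 31 + 30 + 31 + 31 + 28 + 31 + 30 + 31 + 30 + 31 + 31 + 28 = 833.
The subtraction is earlier − later, so the result is −833 → -833.

-833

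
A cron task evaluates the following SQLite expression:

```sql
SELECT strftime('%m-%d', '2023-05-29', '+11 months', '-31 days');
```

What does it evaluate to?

03-29

First apply '+11 months', '-31 days': 2023-05-29 → 2024-03-29.
`%m-%d` extracts the month-day: 03-29.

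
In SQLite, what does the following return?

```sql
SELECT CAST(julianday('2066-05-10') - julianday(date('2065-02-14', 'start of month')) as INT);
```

`start of month` rewinds 2065-02-14 to 2065-02-01.
27 days remain in February 2065 after the 1st (28 − 1).
Full months from March 2065 through April 2066 contribute their day counts.
Then 10 days into May 2066.
Total: 27 + 31 + 30 + 31 + 30 + 31 + 31 + 30 + 31 + 30 + 31 + 31 + 28 + 31 + 30 + 10 = 463.

463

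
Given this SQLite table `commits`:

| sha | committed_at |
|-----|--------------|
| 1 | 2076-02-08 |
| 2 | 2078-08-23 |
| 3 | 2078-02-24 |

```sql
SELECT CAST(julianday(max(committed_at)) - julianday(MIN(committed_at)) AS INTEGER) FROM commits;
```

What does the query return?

MIN = 2076-02-08, MAX = 2078-08-23.
21 days remain in February 2076 after the 8th (29 − 8).
Full months from March 2076 through July 2078 contribute their day counts.
Then 23 days into August 2078.
Total: 21 + 31 + 30 + 31 + 30 + 31 + 31 + 30 + 31 + 30 + 31 + 31 + 28 + 31 + 30 + 31 + 30 + 31 + 31 + 30 + 31 + 30 + 31 + 31 + 28 + 31 + 30 + 31 + 30 + 31 + 23 = 927.

927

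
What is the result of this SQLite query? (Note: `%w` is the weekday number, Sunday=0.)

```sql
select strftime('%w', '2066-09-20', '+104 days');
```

0

First apply '+104 days': 2066-09-20 → 2067-01-02.
2067-01-02 is a Sunday; with Sunday=0 that is 0.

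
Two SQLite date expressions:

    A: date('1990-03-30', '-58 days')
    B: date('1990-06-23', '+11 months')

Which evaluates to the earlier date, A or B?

A

A = 1990-01-31.
B = 1991-05-23.
A is earlier.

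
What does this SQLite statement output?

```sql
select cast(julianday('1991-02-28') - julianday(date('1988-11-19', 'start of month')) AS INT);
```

`start of month` rewinds 1988-11-19 to 1988-11-01.
29 days remain in November 1988 after the 1st (30 − 1).
Full months from December 1988 through January 1991 contribute their day counts.
Then 28 days into February 1991.
Total: 29 + 31 + 31 + 28 + 31 + 30 + 31 + 30 + 31 + 31 + 30 + 31 + 30 + 31 + 31 + 28 + 31 + 30 + 31 + 30 + 31 + 31 + 30 + 31 + 30 + 31 + 31 + 28 = 849.

849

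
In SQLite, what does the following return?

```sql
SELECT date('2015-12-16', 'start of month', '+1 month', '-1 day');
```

`start of month` rewinds 2015-12-16 to 2015-12-01.
Adding +1 month to 2015-12-01 gives 2016-01-01.
Going back 1 day from 2016-01-01 reaches 2015-12-31 (last day of December, 31 days).

2015-12-31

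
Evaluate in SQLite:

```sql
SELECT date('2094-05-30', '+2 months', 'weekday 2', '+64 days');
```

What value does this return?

Adding +2 months to 2094-05-30 gives 2094-07-30.
`weekday 2` advances to the next Tuesday; 2094-07-30 is a Friday, so it moves forward to 2094-08-03.
Applying '+64 days' to 2094-08-03: counting 64 days forward gives 2094-10-06.

2094-10-06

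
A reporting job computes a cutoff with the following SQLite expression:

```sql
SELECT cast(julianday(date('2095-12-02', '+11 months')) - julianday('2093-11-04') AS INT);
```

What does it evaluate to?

1094

Adding +11 months to 2095-12-02 gives 2096-11-02.
26 days remain in November 2093 after the 4th (30 − 4).
Full months from December 2093 through October 2096 contribute their day counts.
Then 2 days into November 2096.
Total: 26 + 31 + 31 + 28 + 31 + 30 + 31 + 30 + 31 + 31 + 30 + 31 + 30 + 31 + 31 + 28 + 31 + 30 + 31 + 30 + 31 + 31 + 30 + 31 + 30 + 31 + 31 + 29 + 31 + 30 + 31 + 30 + 31 + 31 + 30 + 31 + 2 = 1094.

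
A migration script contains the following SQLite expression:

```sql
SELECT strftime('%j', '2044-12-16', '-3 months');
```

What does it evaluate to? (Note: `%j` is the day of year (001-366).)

First apply '-3 months': 2044-12-16 → 2044-09-16.
Day-of-year for 2044-09-16: days since 2044-01-01 inclusive = 260, zero-padded to 260.

260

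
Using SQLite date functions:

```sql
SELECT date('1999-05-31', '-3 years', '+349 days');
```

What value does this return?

1997-05-15

Adding -3 years to 1999-05-31 gives 1996-05-31.
Applying '+349 days' to 1996-05-31: counting 349 days forward gives 1997-05-15.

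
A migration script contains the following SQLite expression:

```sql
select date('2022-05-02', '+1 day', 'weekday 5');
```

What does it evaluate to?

Advancing 1 more day within May lands on 2022-05-03.
`weekday 5` advances to the next Friday; 2022-05-03 is a Tuesday, so it moves forward to 2022-05-06.

2022-05-06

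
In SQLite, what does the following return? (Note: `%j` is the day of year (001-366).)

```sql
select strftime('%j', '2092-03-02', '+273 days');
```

335

First apply '+273 days': 2092-03-02 → 2092-11-30.
Day-of-year for 2092-11-30: days since 2092-01-01 inclusive = 335, zero-padded to 335.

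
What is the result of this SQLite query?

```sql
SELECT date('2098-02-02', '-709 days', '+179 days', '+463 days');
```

2097-11-27

Applying '-709 days' to 2098-02-02: counting 709 days back gives 2096-02-24.
Applying '+179 days' to 2096-02-24: counting 179 days forward gives 2096-08-21.
Applying '+463 days' to 2096-08-21: counting 463 days forward gives 2097-11-27.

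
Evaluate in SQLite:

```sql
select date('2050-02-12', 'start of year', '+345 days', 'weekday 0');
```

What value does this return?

2050-12-18

`start of year` rewinds 2050-02-12 to 2050-01-01.
Applying '+345 days' to 2050-01-01: counting 345 days forward gives 2050-12-12.
`weekday 0` advances to the next Sunday; 2050-12-12 is a Monday, so it moves forward to 2050-12-18.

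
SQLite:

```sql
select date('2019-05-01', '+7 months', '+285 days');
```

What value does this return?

2020-09-11

Adding +7 months to 2019-05-01 gives 2019-12-01.
Applying '+285 days' to 2019-12-01: counting 285 days forward gives 2020-09-11.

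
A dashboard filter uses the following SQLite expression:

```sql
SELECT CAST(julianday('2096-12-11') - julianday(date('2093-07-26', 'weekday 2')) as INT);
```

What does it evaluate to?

`weekday 2` advances to the next Tuesday; 2093-07-26 is a Sunday, so it moves forward to 2093-07-28.
3 days remain in July 2093 after the 28th (31 − 28).
Full months from August 2093 through November 2096 contribute their day counts.
Then 11 days into December 2096.
Total: 3 + 31 + 30 + 31 + 30 + 31 + 31 + 28 + 31 + 30 + 31 + 30 + 31 + 31 + 30 + 31 + 30 + 31 + 31 + 28 + 31 + 30 + 31 + 30 + 31 + 31 + 30 + 31 + 30 + 31 + 31 + 29 + 31 + 30 + 31 + 30 + 31 + 31 + 30 + 31 + 30 + 11 = 1232.

1232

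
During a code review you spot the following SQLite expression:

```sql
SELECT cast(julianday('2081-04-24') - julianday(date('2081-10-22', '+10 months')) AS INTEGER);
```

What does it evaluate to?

Adding +10 months to 2081-10-22 gives 2082-08-22.
6 days remain in April 2081 after the 24th (30 − 24).
Full months from May 2081 through July 2082 contribute their day counts.
Then 22 days into August 2082.
Total: 6 + 31 + 30 + 31 + 31 + 30 + 31 + 30 + 31 + 31 + 28 + 31 + 30 + 31 + 30 + 31 + 22 = 485.
The subtraction is earlier − later, so the result is −485 → -485.

-485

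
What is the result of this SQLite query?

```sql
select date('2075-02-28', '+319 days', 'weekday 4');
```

Applying '+319 days' to 2075-02-28: counting 319 days forward gives 2076-01-13.
`weekday 4` advances to the next Thursday; 2076-01-13 is a Monday, so it moves forward to 2076-01-16.

2076-01-16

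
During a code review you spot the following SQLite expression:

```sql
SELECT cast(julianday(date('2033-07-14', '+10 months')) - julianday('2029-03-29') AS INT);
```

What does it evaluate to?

1872

Adding +10 months to 2033-07-14 gives 2034-05-14.
2 days remain in March 2029 after the 29th (31 − 29).
Full months from April 2029 through April 2034 contribute their day counts.
Then 14 days into May 2034.
Total: 2 + 30 + 31 + 30 + 31 + 31 + 30 + 31 + 30 + 31 + 31 + 28 + 31 + 30 + 31 + 30 + 31 + 31 + 30 + 31 + 30 + 31 + 31 + 28 + 31 + 30 + 31 + 30 + 31 + 31 + 30 + 31 + 30 + 31 + 31 + 29 + 31 + 30 + 31 + 30 + 31 + 31 + 30 + 31 + 30 + 31 + 31 + 28 + 31 + 30 + 31 + 30 + 31 + 31 + 30 + 31 + 30 + 31 + 31 + 28 + 31 + 30 + 14 = 1872.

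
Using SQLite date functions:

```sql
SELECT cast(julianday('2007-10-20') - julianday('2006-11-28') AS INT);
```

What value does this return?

326

2 days remain in November 2006 after the 28th (30 − 28).
Full months from December 2006 through September 2007 contribute their day counts.
Then 20 days into October 2007.
Total: 2 + 31 + 31 + 28 + 31 + 30 + 31 + 30 + 31 + 31 + 30 + 20 = 326.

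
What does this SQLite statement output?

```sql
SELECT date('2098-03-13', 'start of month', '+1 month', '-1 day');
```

2098-03-31

`start of month` rewinds 2098-03-13 to 2098-03-01.
Adding +1 month to 2098-03-01 gives 2098-04-01.
Going back 1 day from 2098-04-01 reaches 2098-03-31 (last day of March, 31 days).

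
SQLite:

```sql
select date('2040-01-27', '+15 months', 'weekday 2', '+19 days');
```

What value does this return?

Adding +15 months to 2040-01-27 gives 2041-04-27.
`weekday 2` advances to the next Tuesday; 2041-04-27 is a Saturday, so it moves forward to 2041-04-30.
April 2041 has 30 days; 0 remain after the 30th, so 1 days reach 2041-05-01.
Advancing 18 more days within May lands on 2041-05-19.

2041-05-19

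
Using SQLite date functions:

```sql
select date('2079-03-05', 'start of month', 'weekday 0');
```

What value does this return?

`start of month` rewinds 2079-03-05 to 2079-03-01.
`weekday 0` advances to the next Sunday; 2079-03-01 is a Wednesday, so it moves forward to 2079-03-05.

2079-03-05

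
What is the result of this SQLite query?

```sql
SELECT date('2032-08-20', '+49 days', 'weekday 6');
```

Applying '+49 days' to 2032-08-20: counting 49 days forward gives 2032-10-08.
`weekday 6` advances to the next Saturday; 2032-10-08 is a Friday, so it moves forward to 2032-10-09.

2032-10-09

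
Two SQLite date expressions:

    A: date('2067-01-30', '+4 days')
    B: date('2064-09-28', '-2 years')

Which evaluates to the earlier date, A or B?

B

A = 2067-02-03.
B = 2062-09-28.
B is earlier.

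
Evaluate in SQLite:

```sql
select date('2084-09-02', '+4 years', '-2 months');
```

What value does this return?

Adding +4 years to 2084-09-02 gives 2088-09-02.
Adding -2 months to 2088-09-02 gives 2088-07-02.

2088-07-02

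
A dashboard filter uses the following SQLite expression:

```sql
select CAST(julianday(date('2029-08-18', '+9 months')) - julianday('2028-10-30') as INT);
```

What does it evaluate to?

565

Adding +9 months to 2029-08-18 gives 2030-05-18.
1 day remains in October 2028 after the 30th (31 − 30).
Full months from November 2028 through April 2030 contribute their day counts.
Then 18 days into May 2030.
Total: 1 + 30 + 31 + 31 + 28 + 31 + 30 + 31 + 30 + 31 + 31 + 30 + 31 + 30 + 31 + 31 + 28 + 31 + 30 + 18 = 565.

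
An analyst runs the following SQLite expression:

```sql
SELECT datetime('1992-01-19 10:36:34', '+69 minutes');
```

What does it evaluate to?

69 minutes = 1h 9m; +69 minutes from 1992-01-19 10:36:34 is 1992-01-19 11:45:34.

1992-01-19 11:45:34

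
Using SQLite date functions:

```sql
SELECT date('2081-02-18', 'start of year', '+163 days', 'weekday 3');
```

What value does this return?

`start of year` rewinds 2081-02-18 to 2081-01-01.
Applying '+163 days' to 2081-01-01: counting 163 days forward gives 2081-06-13.
`weekday 3` advances to the next Wednesday; 2081-06-13 is a Friday, so it moves forward to 2081-06-18.

2081-06-18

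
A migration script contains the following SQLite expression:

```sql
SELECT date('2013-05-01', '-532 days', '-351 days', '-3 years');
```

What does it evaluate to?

Applying '-532 days' to 2013-05-01: counting 532 days back gives 2011-11-16.
Applying '-351 days' to 2011-11-16: counting 351 days back gives 2010-11-30.
Adding -3 years to 2010-11-30 gives 2007-11-30.

2007-11-30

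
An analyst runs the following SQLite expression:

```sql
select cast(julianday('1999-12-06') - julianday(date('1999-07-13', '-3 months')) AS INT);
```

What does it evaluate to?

Adding -3 months to 1999-07-13 gives 1999-04-13.
17 days remain in April 1999 after the 13th (30 − 13).
Full months from May 1999 through November 1999 contribute their day counts.
Then 6 days into December 1999.
Total: 17 + 31 + 30 + 31 + 31 + 30 + 31 + 30 + 6 = 237.

237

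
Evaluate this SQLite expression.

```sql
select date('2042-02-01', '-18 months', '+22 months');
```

2042-06-01

Adding -18 months to 2042-02-01 gives 2040-08-01.
Adding +22 months to 2040-08-01 gives 2042-06-01.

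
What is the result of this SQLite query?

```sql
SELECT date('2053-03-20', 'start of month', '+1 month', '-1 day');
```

2053-03-31

`start of month` rewinds 2053-03-20 to 2053-03-01.
Adding +1 month to 2053-03-01 gives 2053-04-01.
Going back 1 day from 2053-04-01 reaches 2053-03-31 (last day of March, 31 days).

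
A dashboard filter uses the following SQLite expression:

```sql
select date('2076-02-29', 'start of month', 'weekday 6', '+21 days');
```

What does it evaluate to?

2076-02-22

`start of month` rewinds 2076-02-29 to 2076-02-01.
`weekday 6` advances to the next Saturday; 2076-02-01 is already a Saturday, so it stays at 2076-02-01.
Advancing 21 more days within February lands on 2076-02-22.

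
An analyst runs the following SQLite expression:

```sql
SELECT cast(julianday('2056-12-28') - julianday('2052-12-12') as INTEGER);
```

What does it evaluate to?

19 days remain in December 2052 after the 12th (31 − 12).
Full months from January 2053 through November 2056 contribute their day counts.
Then 28 days into December 2056.
Total: 19 + 31 + 28 + 31 + 30 + 31 + 30 + 31 + 31 + 30 + 31 + 30 + 31 + 31 + 28 + 31 + 30 + 31 + 30 + 31 + 31 + 30 + 31 + 30 + 31 + 31 + 28 + 31 + 30 + 31 + 30 + 31 + 31 + 30 + 31 + 30 + 31 + 31 + 29 + 31 + 30 + 31 + 30 + 31 + 31 + 30 + 31 + 30 + 28 = 1477.

1477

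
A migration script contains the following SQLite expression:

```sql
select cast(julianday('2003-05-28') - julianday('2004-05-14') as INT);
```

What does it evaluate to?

-352

3 days remain in May 2003 after the 28th (31 − 28).
Full months from June 2003 through April 2004 contribute their day counts.
Then 14 days into May 2004.
Total: 3 + 30 + 31 + 31 + 30 + 31 + 30 + 31 + 31 + 29 + 31 + 30 + 14 = 352.
The subtraction is earlier − later, so the result is −352 → -352.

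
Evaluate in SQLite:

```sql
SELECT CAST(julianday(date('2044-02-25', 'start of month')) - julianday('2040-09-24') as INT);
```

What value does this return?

1225

`start of month` rewinds 2044-02-25 to 2044-02-01.
6 days remain in September 2040 after the 24th (30 − 24).
Full months from October 2040 through January 2044 contribute their day counts.
Then 1 day into February 2044.
Total: 6 + 31 + 30 + 31 + 31 + 28 + 31 + 30 + 31 + 30 + 31 + 31 + 30 + 31 + 30 + 31 + 31 + 28 + 31 + 30 + 31 + 30 + 31 + 31 + 30 + 31 + 30 + 31 + 31 + 28 + 31 + 30 + 31 + 30 + 31 + 31 + 30 + 31 + 30 + 31 + 31 + 1 = 1225.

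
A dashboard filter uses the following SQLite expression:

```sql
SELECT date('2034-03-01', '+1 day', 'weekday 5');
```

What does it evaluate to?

2034-03-03

Advancing 1 more day within March lands on 2034-03-02.
`weekday 5` advances to the next Friday; 2034-03-02 is a Thursday, so it moves forward to 2034-03-03.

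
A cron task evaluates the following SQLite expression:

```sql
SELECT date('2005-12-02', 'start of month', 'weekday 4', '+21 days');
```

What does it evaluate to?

`start of month` rewinds 2005-12-02 to 2005-12-01.
`weekday 4` advances to the next Thursday; 2005-12-01 is already a Thursday, so it stays at 2005-12-01.
Advancing 21 more days within December lands on 2005-12-22.

2005-12-22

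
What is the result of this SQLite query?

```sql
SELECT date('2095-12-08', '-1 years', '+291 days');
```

Adding -1 year to 2095-12-08 gives 2094-12-08.
Applying '+291 days' to 2094-12-08: counting 291 days forward gives 2095-09-25.

2095-09-25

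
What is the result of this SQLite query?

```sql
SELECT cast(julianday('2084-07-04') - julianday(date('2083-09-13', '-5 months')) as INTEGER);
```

Adding -5 months to 2083-09-13 gives 2083-04-13.
17 days remain in April 2083 after the 13th (30 − 13).
Full months from May 2083 through June 2084 contribute their day counts.
Then 4 days into July 2084.
Total: 17 + 31 + 30 + 31 + 31 + 30 + 31 + 30 + 31 + 31 + 29 + 31 + 30 + 31 + 30 + 4 = 448.

448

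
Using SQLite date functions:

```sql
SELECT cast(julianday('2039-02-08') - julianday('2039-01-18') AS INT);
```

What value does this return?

21

13 days remain in January 2039 after the 18th (31 − 18).
Then 8 days into February 2039.
Total: 13 + 8 = 21.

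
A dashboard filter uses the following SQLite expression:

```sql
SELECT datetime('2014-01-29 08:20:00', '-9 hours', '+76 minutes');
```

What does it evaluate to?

2014-01-29 00:36:00

-9 hours from 2014-01-29 08:20:00 is 2014-01-28 23:20:00 (crosses midnight).
76 minutes = 1h 16m; +76 minutes from 2014-01-28 23:20:00 is 2014-01-29 00:36:00 (crosses midnight).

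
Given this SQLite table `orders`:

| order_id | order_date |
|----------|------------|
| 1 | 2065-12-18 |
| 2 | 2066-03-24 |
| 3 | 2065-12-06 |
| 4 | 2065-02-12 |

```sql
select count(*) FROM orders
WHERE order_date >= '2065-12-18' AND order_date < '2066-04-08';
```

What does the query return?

Rows in [2065-12-18, 2066-04-08): 2065-12-18, 2066-03-24 → 2 rows.

2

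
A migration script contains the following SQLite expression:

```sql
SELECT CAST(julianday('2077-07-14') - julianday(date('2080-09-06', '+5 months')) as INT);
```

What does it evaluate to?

-1303

Adding +5 months to 2080-09-06 gives 2081-02-06.
17 days remain in July 2077 after the 14th (31 − 14).
Full months from August 2077 through January 2081 contribute their day counts.
Then 6 days into February 2081.
Total: 17 + 31 + 30 + 31 + 30 + 31 + 31 + 28 + 31 + 30 + 31 + 30 + 31 + 31 + 30 + 31 + 30 + 31 + 31 + 28 + 31 + 30 + 31 + 30 + 31 + 31 + 30 + 31 + 30 + 31 + 31 + 29 + 31 + 30 + 31 + 30 + 31 + 31 + 30 + 31 + 30 + 31 + 31 + 6 = 1303.
The subtraction is earlier − later, so the result is −1303 → -1303.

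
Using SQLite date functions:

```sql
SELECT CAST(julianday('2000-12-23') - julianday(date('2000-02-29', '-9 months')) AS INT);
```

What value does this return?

Adding -9 months to 2000-02-29 gives 1999-05-29.
2 days remain in May 1999 after the 29th (31 − 29).
Full months from June 1999 through November 2000 contribute their day counts.
Then 23 days into December 2000.
Total: 2 + 30 + 31 + 31 + 30 + 31 + 30 + 31 + 31 + 29 + 31 + 30 + 31 + 30 + 31 + 31 + 30 + 31 + 30 + 23 = 574.

574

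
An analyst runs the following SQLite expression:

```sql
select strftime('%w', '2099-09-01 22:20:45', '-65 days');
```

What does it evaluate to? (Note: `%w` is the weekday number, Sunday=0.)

First apply '-65 days': 2099-09-01 22:20:45 → 2099-06-28 22:20:45.
2099-06-28 is a Sunday; with Sunday=0 that is 0.

0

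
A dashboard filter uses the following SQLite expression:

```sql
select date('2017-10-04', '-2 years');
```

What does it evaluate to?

Adding -2 years to 2017-10-04 gives 2015-10-04.

2015-10-04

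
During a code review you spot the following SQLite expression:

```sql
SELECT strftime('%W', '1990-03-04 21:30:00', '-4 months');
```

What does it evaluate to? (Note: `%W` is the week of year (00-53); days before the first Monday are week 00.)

44

First apply '-4 months': 1990-03-04 21:30:00 → 1989-11-04 21:30:00.
1989-11-04 is a Saturday. SQLite's %W counts Mondays since the year started; the result is 44.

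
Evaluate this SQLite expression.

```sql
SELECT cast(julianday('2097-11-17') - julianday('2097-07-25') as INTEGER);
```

115

6 days remain in July 2097 after the 25th (31 − 25).
August 2097: 31 days.
September 2097: 30 days.
October 2097: 31 days.
Then 17 days into November 2097.
Total: 6 + 31 + 30 + 31 + 17 = 115.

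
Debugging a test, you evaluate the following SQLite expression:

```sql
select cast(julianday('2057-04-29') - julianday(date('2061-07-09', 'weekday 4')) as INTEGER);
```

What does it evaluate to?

`weekday 4` advances to the next Thursday; 2061-07-09 is a Saturday, so it moves forward to 2061-07-14.
1 day remains in April 2057 after the 29th (30 − 29).
Full months from May 2057 through June 2061 contribute their day counts.
Then 14 days into July 2061.
Total: 1 + 31 + 30 + 31 + 31 + 30 + 31 + 30 + 31 + 31 + 28 + 31 + 30 + 31 + 30 + 31 + 31 + 30 + 31 + 30 + 31 + 31 + 28 + 31 + 30 + 31 + 30 + 31 + 31 + 30 + 31 + 30 + 31 + 31 + 29 + 31 + 30 + 31 + 30 + 31 + 31 + 30 + 31 + 30 + 31 + 31 + 28 + 31 + 30 + 31 + 30 + 14 = 1537.
The subtraction is earlier − later, so the result is −1537 → -1537.

-1537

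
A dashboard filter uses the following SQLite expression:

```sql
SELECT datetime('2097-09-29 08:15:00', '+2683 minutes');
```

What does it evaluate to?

2683 minutes = 44h 43m; +2683 minutes from 2097-09-29 08:15:00 is 2097-10-01 04:58:00 (crosses midnight).

2097-10-01 04:58:00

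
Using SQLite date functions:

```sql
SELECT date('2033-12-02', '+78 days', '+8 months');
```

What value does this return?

2034-10-18

Applying '+78 days' to 2033-12-02: counting 78 days forward gives 2034-02-18.
Adding +8 months to 2034-02-18 gives 2034-10-18.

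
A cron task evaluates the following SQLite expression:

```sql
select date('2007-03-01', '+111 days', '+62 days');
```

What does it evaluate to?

Applying '+111 days' to 2007-03-01: counting 111 days forward gives 2007-06-20.
Applying '+62 days' to 2007-06-20: counting 62 days forward gives 2007-08-21.

2007-08-21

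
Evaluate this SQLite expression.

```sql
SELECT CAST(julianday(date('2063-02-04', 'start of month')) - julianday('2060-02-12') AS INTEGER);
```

1085

`start of month` rewinds 2063-02-04 to 2063-02-01.
17 days remain in February 2060 after the 12th (29 − 12).
Full months from March 2060 through January 2063 contribute their day counts.
Then 1 day into February 2063.
Total: 17 + 31 + 30 + 31 + 30 + 31 + 31 + 30 + 31 + 30 + 31 + 31 + 28 + 31 + 30 + 31 + 30 + 31 + 31 + 30 + 31 + 30 + 31 + 31 + 28 + 31 + 30 + 31 + 30 + 31 + 31 + 30 + 31 + 30 + 31 + 31 + 1 = 1085.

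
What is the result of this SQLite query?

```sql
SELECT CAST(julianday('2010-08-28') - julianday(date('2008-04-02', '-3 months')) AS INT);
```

969

Adding -3 months to 2008-04-02 gives 2008-01-02.
29 days remain in January 2008 after the 2nd (31 − 2).
Full months from February 2008 through July 2010 contribute their day counts.
Then 28 days into August 2010.
Total: 29 + 29 + 31 + 30 + 31 + 30 + 31 + 31 + 30 + 31 + 30 + 31 + 31 + 28 + 31 + 30 + 31 + 30 + 31 + 31 + 30 + 31 + 30 + 31 + 31 + 28 + 31 + 30 + 31 + 30 + 31 + 28 = 969.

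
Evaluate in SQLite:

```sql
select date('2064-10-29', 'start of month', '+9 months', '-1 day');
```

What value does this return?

2065-06-30

`start of month` rewinds 2064-10-29 to 2064-10-01.
Adding +9 months to 2064-10-01 gives 2065-07-01.
Going back 1 day from 2065-07-01 reaches 2065-06-30 (last day of June, 30 days).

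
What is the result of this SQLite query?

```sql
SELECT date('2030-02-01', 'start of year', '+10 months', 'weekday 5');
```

`start of year` rewinds 2030-02-01 to 2030-01-01.
Adding +10 months to 2030-01-01 gives 2030-11-01.
`weekday 5` advances to the next Friday; 2030-11-01 is already a Friday, so it stays at 2030-11-01.

2030-11-01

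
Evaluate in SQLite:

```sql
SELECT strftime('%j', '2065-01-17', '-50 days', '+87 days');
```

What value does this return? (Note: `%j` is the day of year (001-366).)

054

First apply '-50 days', '+87 days': 2065-01-17 → 2065-02-23.
Day-of-year for 2065-02-23: days since 2065-01-01 inclusive = 54, zero-padded to 054.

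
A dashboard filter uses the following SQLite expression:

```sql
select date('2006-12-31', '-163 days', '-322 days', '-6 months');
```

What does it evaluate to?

2005-03-02

Applying '-163 days' to 2006-12-31: counting 163 days back gives 2006-07-21.
Applying '-322 days' to 2006-07-21: counting 322 days back gives 2005-09-02.
Adding -6 months to 2005-09-02 gives 2005-03-02.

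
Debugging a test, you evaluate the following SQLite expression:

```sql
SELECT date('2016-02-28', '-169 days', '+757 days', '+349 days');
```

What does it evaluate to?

Applying '-169 days' to 2016-02-28: counting 169 days back gives 2015-09-12.
Applying '+757 days' to 2015-09-12: counting 757 days forward gives 2017-10-08.
Applying '+349 days' to 2017-10-08: counting 349 days forward gives 2018-09-22.

2018-09-22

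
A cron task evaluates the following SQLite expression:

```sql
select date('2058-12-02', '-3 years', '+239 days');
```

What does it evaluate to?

Adding -3 years to 2058-12-02 gives 2055-12-02.
Applying '+239 days' to 2055-12-02: counting 239 days forward gives 2056-07-28.

2056-07-28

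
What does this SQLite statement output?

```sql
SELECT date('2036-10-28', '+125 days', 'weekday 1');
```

Applying '+125 days' to 2036-10-28: counting 125 days forward gives 2037-03-02.
`weekday 1` advances to the next Monday; 2037-03-02 is already a Monday, so it stays at 2037-03-02.

2037-03-02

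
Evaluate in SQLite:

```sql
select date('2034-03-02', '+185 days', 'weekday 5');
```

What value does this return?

2034-09-08

Applying '+185 days' to 2034-03-02: counting 185 days forward gives 2034-09-03.
`weekday 5` advances to the next Friday; 2034-09-03 is a Sunday, so it moves forward to 2034-09-08.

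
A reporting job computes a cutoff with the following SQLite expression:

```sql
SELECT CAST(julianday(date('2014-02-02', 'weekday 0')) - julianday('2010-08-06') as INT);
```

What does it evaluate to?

`weekday 0` advances to the next Sunday; 2014-02-02 is already a Sunday, so it stays at 2014-02-02.
25 days remain in August 2010 after the 6th (31 − 6).
Full months from September 2010 through January 2014 contribute their day counts.
Then 2 days into February 2014.
Total: 25 + 30 + 31 + 30 + 31 + 31 + 28 + 31 + 30 + 31 + 30 + 31 + 31 + 30 + 31 + 30 + 31 + 31 + 29 + 31 + 30 + 31 + 30 + 31 + 31 + 30 + 31 + 30 + 31 + 31 + 28 + 31 + 30 + 31 + 30 + 31 + 31 + 30 + 31 + 30 + 31 + 31 + 2 = 1276.

1276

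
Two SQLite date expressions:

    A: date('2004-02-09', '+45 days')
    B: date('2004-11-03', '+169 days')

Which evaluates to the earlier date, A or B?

A

A = 2004-03-25.
B = 2005-04-21.
A is earlier.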